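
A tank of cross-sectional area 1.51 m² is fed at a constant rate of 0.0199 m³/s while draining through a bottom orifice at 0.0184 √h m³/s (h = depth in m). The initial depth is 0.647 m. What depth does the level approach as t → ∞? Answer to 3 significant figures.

1.17 m

A dh/dt = Q_in − 0.0184 √h. Steady state requires inflow = outflow:
Q_in = 0.0184 √h_ss ⇒ √h_ss = 0.0199/0.0184 = 1.0815.
h_ss = 1.0815² = 1.1697 m. (Since h₀ = 0.647 m < h_ss, the level will rise toward this value.)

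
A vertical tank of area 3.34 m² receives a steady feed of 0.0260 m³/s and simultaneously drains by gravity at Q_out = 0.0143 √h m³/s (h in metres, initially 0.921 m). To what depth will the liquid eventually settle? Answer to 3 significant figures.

A dh/dt = Q_in − 0.0143 √h. Steady state requires inflow = outflow:
Q_in = 0.0143 √h_ss ⇒ √h_ss = 0.0260/0.0143 = 1.8182.
h_ss = 1.8182² = 3.3058 m. (Since h₀ = 0.921 m < h_ss, the level will rise toward this value.)

3.31 m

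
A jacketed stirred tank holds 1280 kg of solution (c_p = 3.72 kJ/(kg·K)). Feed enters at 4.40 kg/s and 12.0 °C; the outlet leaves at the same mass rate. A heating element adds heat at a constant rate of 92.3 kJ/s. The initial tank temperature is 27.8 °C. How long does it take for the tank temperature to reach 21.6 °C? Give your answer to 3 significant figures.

Energy balance: M c_p dT/dt = ṁ c_p (T_in − T) + 92.3.
τ = M/ṁ = 290.91 s; T_ss = T_in + Q̇/(ṁ c_p) = 17.639 °C.
T(t) = T_ss + (T₀ − T_ss) e^(−t/τ). Set T = 21.6:
e^(−t/τ) = (21.6 − 17.639)/(27.8 − 17.639) = 0.38982
t = −290.91 · ln(0.38982) = 274.06 s.

274 s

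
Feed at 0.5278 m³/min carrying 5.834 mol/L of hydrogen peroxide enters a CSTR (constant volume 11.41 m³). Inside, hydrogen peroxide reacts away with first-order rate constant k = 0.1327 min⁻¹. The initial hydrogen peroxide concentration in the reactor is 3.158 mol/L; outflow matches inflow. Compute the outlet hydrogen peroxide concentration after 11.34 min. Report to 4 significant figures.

1.725 mol/L

Species balance: V dC/dt = Q C_in − Q C − k V C.
This is linear with rate a = Q/V + k = 0.178958 min⁻¹.
C_ss = Q C_in/(Q + kV) = 1.50799 mol/L; C(t) = C_ss + (C₀ − C_ss) e^(−a t).
C(11.34) = 1.50799 + (1.65001)·e^(−0.178958·11.34) = 1.50799 + (1.65001)·0.131417 = 1.72483 mol/L.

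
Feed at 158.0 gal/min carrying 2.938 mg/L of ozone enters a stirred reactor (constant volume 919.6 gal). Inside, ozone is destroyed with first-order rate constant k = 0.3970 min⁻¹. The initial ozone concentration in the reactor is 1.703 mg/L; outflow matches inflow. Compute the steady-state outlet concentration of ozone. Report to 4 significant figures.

0.8874 mg/L

Species balance: V dC/dt = Q C_in − Q C − k V C.
At steady state: 0 = Q C_in − (Q + kV) C_ss, so C_ss = Q C_in/(Q + kV).
C_ss = 158.0·2.938/(158.0 + 0.3970·919.6) = 464.204/523.081 = 0.887442 mg/L.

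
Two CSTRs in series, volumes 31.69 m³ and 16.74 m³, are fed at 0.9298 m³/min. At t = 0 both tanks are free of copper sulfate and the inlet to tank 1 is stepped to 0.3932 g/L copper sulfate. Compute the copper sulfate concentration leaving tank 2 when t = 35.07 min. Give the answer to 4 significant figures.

Each tank obeys Vᵢ dCᵢ/dt = Q(Cᵢ₋₁ − Cᵢ), so τᵢ = Vᵢ/Q.
τ₁ = 31.69/0.9298 = 34.0826 min; τ₂ = 16.74/0.9298 = 18.0039 min.
Solving the cascade with C₁(0)=C₂(0)=0 gives C₂(t) = C_in[1 − (τ₁ e^(−t/τ₁) − τ₂ e^(−t/τ₂))/(τ₁ − τ₂)].
At t = 35.07: e^(−t/τ₁) = 0.357375, e^(−t/τ₂) = 0.142571.
C₂ = 0.3932·[1 − (34.0826·0.357375 − 18.0039·0.142571)/(16.0787)] = 0.3932·0.402103 = 0.158107 g/L.

0.1581 g/L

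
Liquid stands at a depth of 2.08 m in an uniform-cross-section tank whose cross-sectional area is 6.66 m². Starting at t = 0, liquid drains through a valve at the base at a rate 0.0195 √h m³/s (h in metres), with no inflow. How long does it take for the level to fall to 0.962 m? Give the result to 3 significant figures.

With no inflow, A dh/dt = −0.0195 √h.
∫ h^(−1/2) dh = −(0.0195/A) ∫ dt, giving 2√h = 2√h₀ − (0.0195/A) t.
t = 2A(√h₀ − √h)/0.0195 = 2·6.66·(√2.08 − √0.962)/0.0195
  = 13.320 × (1.4422 − 0.98082) / 0.0195 = 315.17 s.

315 s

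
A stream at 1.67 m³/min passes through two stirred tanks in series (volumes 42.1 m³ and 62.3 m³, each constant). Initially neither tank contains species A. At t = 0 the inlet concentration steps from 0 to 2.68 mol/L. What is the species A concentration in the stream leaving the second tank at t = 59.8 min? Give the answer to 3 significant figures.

1.54 mol/L

Species balance on tank i: dCᵢ/dt = (Cᵢ₋₁ − Cᵢ)/τᵢ with τᵢ = Vᵢ/Q.
τ₁ = 42.1/1.67 = 25.210 min; τ₂ = 62.3/1.67 = 37.305 min.
Solving the cascade with C₁(0)=C₂(0)=0 gives C₂(t) = C_in[1 − (τ₁ e^(−t/τ₁) − τ₂ e^(−t/τ₂))/(τ₁ − τ₂)].
At t = 59.8: e^(−t/τ₁) = 0.093283, e^(−t/τ₂) = 0.20129.
C₂ = 2.68·[1 − (25.210·0.093283 − 37.305·0.20129)/(-12.096)] = 2.68·0.57359 = 1.5372 mol/L.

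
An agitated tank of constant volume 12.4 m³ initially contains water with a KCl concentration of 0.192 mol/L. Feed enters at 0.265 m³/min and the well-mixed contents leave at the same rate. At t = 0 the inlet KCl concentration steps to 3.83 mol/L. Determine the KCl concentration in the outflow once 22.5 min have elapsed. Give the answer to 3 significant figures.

Accumulation = in − out for the solute gives V dC/dt = Q(C_in − C).
Rewrite as dC/dt + C/τ = C_in/τ, τ = V/Q = 46.792 min.
Integrating: C(t) = C_in + (C₀ − C_in) e^(−t/τ).
C(22.5) = 3.83 + (0.192 − 3.83)·e^(−22.5/46.792) = 3.83 + (-3.6380)·0.61826 = 1.5808 mol/L.

1.58 mol/L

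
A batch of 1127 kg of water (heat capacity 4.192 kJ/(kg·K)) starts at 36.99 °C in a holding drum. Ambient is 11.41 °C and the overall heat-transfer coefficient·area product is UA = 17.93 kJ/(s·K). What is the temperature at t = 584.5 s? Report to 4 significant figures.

14.19 °C

Heat balance on the well-mixed liquid: M c_p dT/dt = −UA(T − T_amb).
dT/dt = (T_ss − T)/τ with T_ss = T_amb = 11.4100 °C, τ = M c_p/UA = 1127·4.192/17.93 = 263.490 s.
T approaches T_ss exponentially: T(t) = T_ss + (T₀ − T_ss) e^(−t/τ).
T(584.5) = 11.4100 + (25.5800)·0.108794 = 14.1930 °C.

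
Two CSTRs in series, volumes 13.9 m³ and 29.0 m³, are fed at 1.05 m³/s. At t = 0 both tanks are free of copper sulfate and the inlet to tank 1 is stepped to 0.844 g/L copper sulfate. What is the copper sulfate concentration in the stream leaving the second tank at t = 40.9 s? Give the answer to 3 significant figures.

0.511 g/L

Each tank obeys Vᵢ dCᵢ/dt = Q(Cᵢ₋₁ − Cᵢ), so τᵢ = Vᵢ/Q.
τ₁ = 13.9/1.05 = 13.238 s; τ₂ = 29.0/1.05 = 27.619 s.
Tank 1: C₁ = C_in(1 − e^(−t/τ₁)). Tank 2 (τ₁ ≠ τ₂): C₂ = C_in[1 − (τ₁ e^(−t/τ₁) − τ₂ e^(−t/τ₂))/(τ₁ − τ₂)].
At t = 40.9: e^(−t/τ₁) = 0.045522, e^(−t/τ₂) = 0.22744.
C₂ = 0.844·[1 − (13.238·0.045522 − 27.619·0.22744)/(-14.381)] = 0.844·0.60510 = 0.51070 g/L.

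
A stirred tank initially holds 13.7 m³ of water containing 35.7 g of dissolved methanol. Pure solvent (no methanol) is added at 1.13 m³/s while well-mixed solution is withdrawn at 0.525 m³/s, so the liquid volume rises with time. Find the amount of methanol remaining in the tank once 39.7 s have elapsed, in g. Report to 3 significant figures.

14.8 g

Let m(t) be the amount of methanol. Volume: V(t) = V₀ + (Q_in − Q_out) t = 13.7 + 0.60500 t; V(39.7) = 37.718 m³.
No methanol enters, so dm/dt = −Q_out · (m/V).
dm/m = −Q_out dt/(V₀ + 0.60500 t); integrating gives ln(m/m₀) = −(Q_out/(Q_in−Q_out)) ln(V/V₀).
m = m₀ (V₀/V)^(Q_out/(Q_in−Q_out)) = 35.7 × (13.7/37.718)^(0.86777) = 14.825 g.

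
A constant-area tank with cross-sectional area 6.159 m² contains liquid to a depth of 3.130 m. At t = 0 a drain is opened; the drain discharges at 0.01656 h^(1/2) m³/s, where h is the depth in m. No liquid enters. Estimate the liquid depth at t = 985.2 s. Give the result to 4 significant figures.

Accumulation of liquid (constant cross-section A): A dh/dt = −0.01656 √h.
This is separable: 2 d(√h)/dt = −0.01656/A, so √h = √h₀ − (0.01656/(2A)) t.
√h = √3.130 − 0.01656·985.2/(2·6.159) = 1.76918 − 1.32448 = 0.444703.
h = 0.444703² = 0.197761 m.

0.1978 m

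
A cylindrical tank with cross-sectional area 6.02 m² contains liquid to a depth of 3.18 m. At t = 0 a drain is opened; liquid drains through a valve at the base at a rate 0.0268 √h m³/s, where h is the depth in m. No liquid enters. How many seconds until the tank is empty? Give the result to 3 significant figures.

With no inflow, A dh/dt = −0.0268 √h.
∫ h^(−1/2) dh = −(0.0268/A) ∫ dt, giving 2√h = 2√h₀ − (0.0268/A) t.
Set h = 0: 2√h₀ = (0.0268/A) t_empty ⇒ t_empty = 2A√h₀/0.0268.
t_empty = 2·6.02·√3.18/0.0268 = 12.040·1.7833/0.0268 = 801.13 s.

801 s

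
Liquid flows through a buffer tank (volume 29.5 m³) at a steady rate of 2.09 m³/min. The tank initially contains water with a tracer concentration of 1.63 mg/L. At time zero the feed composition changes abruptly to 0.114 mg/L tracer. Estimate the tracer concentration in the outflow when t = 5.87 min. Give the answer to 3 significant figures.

Mass balance on the solute (V constant): V dC/dt = Q(C_in − C).
Rewrite as dC/dt + C/τ = C_in/τ, τ = V/Q = 14.115 min.
This is linear first-order; C(t) = C_in + (C₀ − C_in) e^(−t/τ).
C(5.87) = 0.114 + (1.63 − 0.114)·e^(−5.87/14.115) = 0.114 + (1.5160)·0.65976 = 1.1142 mg/L.

1.11 mg/L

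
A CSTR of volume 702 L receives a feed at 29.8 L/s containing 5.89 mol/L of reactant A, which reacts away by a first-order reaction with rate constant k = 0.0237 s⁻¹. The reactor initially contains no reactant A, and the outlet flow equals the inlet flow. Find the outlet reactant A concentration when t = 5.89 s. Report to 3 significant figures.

1.22 mol/L

V dC/dt = Q(C_in − C) − k V C.
This is linear with rate a = Q/V + k = 0.066150 s⁻¹.
C_ss = Q C_in/(Q + kV) = 3.7798 mol/L; C(t) = C_ss + (C₀ − C_ss) e^(−a t).
C(5.89) = 3.7798 + (-3.7798)·e^(−0.066150·5.89) = 3.7798 + (-3.7798)·0.67731 = 1.2197 mol/L.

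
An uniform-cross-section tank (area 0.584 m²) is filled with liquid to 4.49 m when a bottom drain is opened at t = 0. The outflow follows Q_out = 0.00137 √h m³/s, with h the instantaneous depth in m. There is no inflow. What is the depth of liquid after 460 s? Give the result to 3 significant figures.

A dh/dt = −Q_out = −0.00137 √h.
Separate and integrate: 2(√h − √h₀) = −(0.00137/A) t.
√h = √4.49 − 0.00137·460/(2·0.584) = 2.1190 − 0.53955 = 1.5794.
h = 1.5794² = 2.4945 m.

2.49 m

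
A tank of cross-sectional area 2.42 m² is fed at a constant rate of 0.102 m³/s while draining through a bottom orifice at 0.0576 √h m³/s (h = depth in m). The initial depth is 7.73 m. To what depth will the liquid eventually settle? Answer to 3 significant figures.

Level balance: A dh/dt = 0.102 − 0.0576 √h. Setting dh/dt = 0:
Q_in = 0.0576 √h_ss ⇒ √h_ss = 0.102/0.0576 = 1.7708.
h_ss = 1.7708² = 3.1359 m. (Since h₀ = 7.73 m > h_ss, the level will fall toward this value.)

3.14 m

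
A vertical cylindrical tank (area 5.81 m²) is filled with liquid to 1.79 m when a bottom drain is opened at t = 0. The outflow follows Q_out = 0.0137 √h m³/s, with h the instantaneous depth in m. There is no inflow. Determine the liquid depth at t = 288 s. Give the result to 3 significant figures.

0.997 m

With no inflow, A dh/dt = −0.0137 √h.
This is separable: 2 d(√h)/dt = −0.0137/A, so √h = √h₀ − (0.0137/(2A)) t.
√h = √1.79 − 0.0137·288/(2·5.81) = 1.3379 − 0.33955 = 0.99836.
h = 0.99836² = 0.99672 m.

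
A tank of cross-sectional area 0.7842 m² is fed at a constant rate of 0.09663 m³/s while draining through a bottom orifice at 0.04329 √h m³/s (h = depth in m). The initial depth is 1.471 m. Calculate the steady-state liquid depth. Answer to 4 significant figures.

Mass balance (ρ constant): A dh/dt = Q_in − 0.04329 √h. At steady state dh/dt = 0:
Q_in = 0.04329 √h_ss ⇒ √h_ss = 0.09663/0.04329 = 2.23216.
h_ss = 2.23216² = 4.98252 m. (Since h₀ = 1.471 m < h_ss, the level will rise toward this value.)

4.983 m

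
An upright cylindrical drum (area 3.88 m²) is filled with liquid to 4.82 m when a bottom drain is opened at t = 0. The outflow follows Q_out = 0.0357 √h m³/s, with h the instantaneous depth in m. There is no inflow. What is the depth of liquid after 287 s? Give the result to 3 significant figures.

Mass balance (ρ constant): A dh/dt = −0.0357 √h.
This is separable: 2 d(√h)/dt = −0.0357/A, so √h = √h₀ − (0.0357/(2A)) t.
√h = √4.82 − 0.0357·287/(2·3.88) = 2.1954 − 1.3203 = 0.87510.
h = 0.87510² = 0.76580 m.

0.766 m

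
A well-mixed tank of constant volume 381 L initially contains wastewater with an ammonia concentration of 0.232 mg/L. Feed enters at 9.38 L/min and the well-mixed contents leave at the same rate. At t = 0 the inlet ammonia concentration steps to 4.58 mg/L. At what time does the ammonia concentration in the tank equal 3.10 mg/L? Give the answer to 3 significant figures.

Species balance: V dC/dt = Q(C_in − C) ⇒ τ = V/Q = 40.618 min.
C(t) = C_in + (C₀ − C_in) e^(−t/τ). Set C = 3.10 and solve for t:
e^(−t/τ) = (C − C_in)/(C₀ − C_in) = (3.10 − 4.58)/(0.232 − 4.58) = 0.34039
t = −τ ln(…) = 40.618 × 1.0777 = 43.773 min.

43.8 min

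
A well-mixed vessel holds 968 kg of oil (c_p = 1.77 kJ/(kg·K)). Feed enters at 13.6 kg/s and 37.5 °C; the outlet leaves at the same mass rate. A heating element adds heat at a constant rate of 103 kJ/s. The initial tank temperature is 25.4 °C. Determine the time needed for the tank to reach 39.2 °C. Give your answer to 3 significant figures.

M c_p dT/dt = ṁ c_p (T_in − T) + Q̇.
τ = M/ṁ = 71.176 s; T_ss = T_in + Q̇/(ṁ c_p) = 41.779 °C.
T(t) = T_ss + (T₀ − T_ss) e^(−t/τ). Set T = 39.2:
e^(−t/τ) = (39.2 − 41.779)/(25.4 − 41.779) = 0.15745
t = −71.176 · ln(0.15745) = 131.58 s.

132 s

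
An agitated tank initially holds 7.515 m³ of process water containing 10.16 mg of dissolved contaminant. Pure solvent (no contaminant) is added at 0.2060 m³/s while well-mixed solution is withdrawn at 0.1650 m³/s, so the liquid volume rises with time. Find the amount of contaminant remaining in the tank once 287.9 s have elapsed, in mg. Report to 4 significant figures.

Total volume: dV/dt = Q_in − Q_out = 0.0410000 m³/s, so V(t) = 7.515 + 0.0410000 t and V(287.9) = 19.3189 m³.
Solute balance: dm/dt = 0 − Q_out C = −Q_out m/V(t).
Separate: dm/m = −Q_out dt/V(t) ⇒ ln(m/m₀) = −(Q_out/(Q_in−Q_out)) ln(V/V₀).
m = m₀ (V₀/V)^(Q_out/(Q_in−Q_out)) = 10.16 × (7.515/19.3189)^(4.02439) = 0.227342 mg.

0.2273 mg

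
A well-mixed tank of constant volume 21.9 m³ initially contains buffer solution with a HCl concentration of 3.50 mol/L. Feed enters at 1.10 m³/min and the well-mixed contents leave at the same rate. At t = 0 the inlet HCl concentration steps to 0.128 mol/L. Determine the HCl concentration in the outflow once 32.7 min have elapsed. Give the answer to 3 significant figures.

Unsteady species balance (constant V, well mixed): V dC/dt = Q(C_in − C).
Time constant τ = V/Q = 21.9/1.10 = 19.909 min.
Solution: C(t) = C_in + (C₀ − C_in) e^(−t/τ).
C(32.7) = 0.128 + (3.50 − 0.128)·e^(−32.7/19.909) = 0.128 + (3.3720)·0.19350 = 0.78049 mol/L.

0.780 mol/L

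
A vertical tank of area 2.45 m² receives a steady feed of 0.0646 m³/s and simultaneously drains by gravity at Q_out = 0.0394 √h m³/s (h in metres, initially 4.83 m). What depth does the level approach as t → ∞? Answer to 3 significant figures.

Mass balance (ρ constant): A dh/dt = Q_in − 0.0394 √h. At steady state dh/dt = 0:
Q_in = 0.0394 √h_ss ⇒ √h_ss = 0.0646/0.0394 = 1.6396.
h_ss = 1.6396² = 2.6883 m. (Since h₀ = 4.83 m > h_ss, the level will fall toward this value.)

2.69 m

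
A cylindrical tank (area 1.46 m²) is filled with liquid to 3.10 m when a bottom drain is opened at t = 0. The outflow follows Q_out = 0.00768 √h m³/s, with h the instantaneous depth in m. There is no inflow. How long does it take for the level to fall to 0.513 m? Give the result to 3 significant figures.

A dh/dt = −Q_out = −0.00768 √h.
Separate and integrate: 2(√h − √h₀) = −(0.00768/A) t.
t = 2A(√h₀ − √h)/0.00768 = 2·1.46·(√3.10 − √0.513)/0.00768
  = 2.9200 × (1.7607 − 0.71624) / 0.00768 = 397.11 s.

397 s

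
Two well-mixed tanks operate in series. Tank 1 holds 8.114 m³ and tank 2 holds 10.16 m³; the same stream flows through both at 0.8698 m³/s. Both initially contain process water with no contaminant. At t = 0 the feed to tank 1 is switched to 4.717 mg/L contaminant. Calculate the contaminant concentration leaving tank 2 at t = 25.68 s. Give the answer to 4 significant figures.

3.310 mg/L

Each tank obeys Vᵢ dCᵢ/dt = Q(Cᵢ₋₁ − Cᵢ), so τᵢ = Vᵢ/Q.
τ₁ = 8.114/0.8698 = 9.32858 s; τ₂ = 10.16/0.8698 = 11.6808 s.
Solving the cascade with C₁(0)=C₂(0)=0 gives C₂(t) = C_in[1 − (τ₁ e^(−t/τ₁) − τ₂ e^(−t/τ₂))/(τ₁ − τ₂)].
At t = 25.68: e^(−t/τ₁) = 0.0637472, e^(−t/τ₂) = 0.110973.
C₂ = 4.717·[1 − (9.32858·0.0637472 − 11.6808·0.110973)/(-2.35226)] = 4.717·0.701741 = 3.31011 mg/L.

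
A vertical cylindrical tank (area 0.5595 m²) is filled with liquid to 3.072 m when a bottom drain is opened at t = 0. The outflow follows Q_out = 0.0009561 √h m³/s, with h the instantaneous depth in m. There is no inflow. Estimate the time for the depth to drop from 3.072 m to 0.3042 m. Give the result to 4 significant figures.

Volume balance on the tank: A dh/dt = −0.0009561 √h.
Separate and integrate: 2(√h − √h₀) = −(0.0009561/A) t.
t = 2A(√h₀ − √h)/0.0009561 = 2·0.5595·(√3.072 − √0.3042)/0.0009561
  = 1.11900 × (1.75271 − 0.551543) / 0.0009561 = 1405.82 s.

1406 s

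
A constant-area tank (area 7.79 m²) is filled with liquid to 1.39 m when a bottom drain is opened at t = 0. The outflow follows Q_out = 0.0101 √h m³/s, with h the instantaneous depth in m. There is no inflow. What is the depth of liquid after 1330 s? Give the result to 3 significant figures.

Unsteady balance on liquid volume: A dh/dt = −0.0101 √h.
Separate and integrate: 2(√h − √h₀) = −(0.0101/A) t.
√h = √1.39 − 0.0101·1330/(2·7.79) = 1.1790 − 0.86220 = 0.31679.
h = 0.31679² = 0.10035 m.

0.100 m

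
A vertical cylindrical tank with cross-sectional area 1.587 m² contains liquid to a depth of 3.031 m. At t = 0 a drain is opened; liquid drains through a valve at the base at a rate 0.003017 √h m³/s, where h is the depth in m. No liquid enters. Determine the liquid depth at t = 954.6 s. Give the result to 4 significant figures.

0.6949 m

Accumulation of liquid (constant cross-section A): A dh/dt = −0.003017 √h.
Separate and integrate: 2(√h − √h₀) = −(0.003017/A) t.
√h = √3.031 − 0.003017·954.6/(2·1.587) = 1.74098 − 0.907381 = 0.833595.
h = 0.833595² = 0.694881 m.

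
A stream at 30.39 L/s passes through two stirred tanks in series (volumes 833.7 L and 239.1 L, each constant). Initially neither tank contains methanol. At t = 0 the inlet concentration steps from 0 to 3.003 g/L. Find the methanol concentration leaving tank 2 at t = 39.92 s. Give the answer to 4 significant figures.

Time constants: τᵢ = Vᵢ/Q for each well-mixed tank.
τ₁ = 833.7/30.39 = 27.4334 s; τ₂ = 239.1/30.39 = 7.86772 s.
Tank 1: C₁ = C_in(1 − e^(−t/τ₁)). Tank 2 (τ₁ ≠ τ₂): C₂ = C_in[1 − (τ₁ e^(−t/τ₁) − τ₂ e^(−t/τ₂))/(τ₁ − τ₂)].
At t = 39.92: e^(−t/τ₁) = 0.233362, e^(−t/τ₂) = 0.00625798.
C₂ = 3.003·[1 − (27.4334·0.233362 − 7.86772·0.00625798)/(19.5656)] = 3.003·0.675314 = 2.02797 g/L.

2.028 g/L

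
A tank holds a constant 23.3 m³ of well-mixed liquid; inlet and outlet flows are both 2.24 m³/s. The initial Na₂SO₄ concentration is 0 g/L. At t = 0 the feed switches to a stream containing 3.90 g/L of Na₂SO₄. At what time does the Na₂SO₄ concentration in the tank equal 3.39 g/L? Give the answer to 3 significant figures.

21.2 s

Unsteady species balance (constant V, well mixed): V dC/dt = Q(C_in − C), so τ = V/Q = 10.402 s.
C(t) = C_in + (C₀ − C_in) e^(−t/τ). Set C = 3.39 and solve for t:
e^(−t/τ) = (C − C_in)/(C₀ − C_in) = (3.39 − 3.90)/(0 − 3.90) = 0.13077
t = −τ ln(…) = 10.402 × 2.0343 = 21.161 s.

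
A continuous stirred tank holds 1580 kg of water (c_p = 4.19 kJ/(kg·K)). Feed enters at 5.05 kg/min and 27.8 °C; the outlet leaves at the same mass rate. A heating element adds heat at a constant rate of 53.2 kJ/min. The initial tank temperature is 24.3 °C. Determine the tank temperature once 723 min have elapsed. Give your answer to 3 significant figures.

29.7 °C

Heat balance on the well-mixed liquid: M c_p dT/dt = ṁ c_p (T_in − T) + 53.2.
τ = M/ṁ = 312.87 min; T_ss = T_in + Q̇/(ṁ c_p) = 27.8 + 53.2/(5.05·4.19) = 30.314 °C.
Integrating: T(t) = T_ss + (T₀ − T_ss) e^(−t/τ).
T(723) = 30.314 + (-6.0142)·e^(−723/312.87) = 30.314 + (-6.0142)·0.099176 = 29.718 °C.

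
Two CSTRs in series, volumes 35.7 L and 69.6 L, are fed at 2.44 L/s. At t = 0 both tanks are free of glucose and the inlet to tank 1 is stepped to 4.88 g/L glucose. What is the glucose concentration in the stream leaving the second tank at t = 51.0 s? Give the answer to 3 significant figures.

Time constants: τᵢ = Vᵢ/Q for each well-mixed tank.
τ₁ = 35.7/2.44 = 14.631 s; τ₂ = 69.6/2.44 = 28.525 s.
Solving the cascade with C₁(0)=C₂(0)=0 gives C₂(t) = C_in[1 − (τ₁ e^(−t/τ₁) − τ₂ e^(−t/τ₂))/(τ₁ − τ₂)].
At t = 51.0: e^(−t/τ₁) = 0.030632, e^(−t/τ₂) = 0.16731.
C₂ = 4.88·[1 − (14.631·0.030632 − 28.525·0.16731)/(-13.893)] = 4.88·0.68876 = 3.3612 g/L.

3.36 g/L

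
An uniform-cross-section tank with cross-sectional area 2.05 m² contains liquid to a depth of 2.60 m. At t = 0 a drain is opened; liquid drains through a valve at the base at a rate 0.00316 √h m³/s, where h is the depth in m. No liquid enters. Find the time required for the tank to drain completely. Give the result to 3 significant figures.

A dh/dt = −Q_out = −0.00316 √h.
Separate and integrate: 2(√h − √h₀) = −(0.00316/A) t.
Set h = 0: 2√h₀ = (0.00316/A) t_empty ⇒ t_empty = 2A√h₀/0.00316.
t_empty = 2·2.05·√2.60/0.00316 = 4.1000·1.6125/0.00316 = 2092.1 s.

2090 s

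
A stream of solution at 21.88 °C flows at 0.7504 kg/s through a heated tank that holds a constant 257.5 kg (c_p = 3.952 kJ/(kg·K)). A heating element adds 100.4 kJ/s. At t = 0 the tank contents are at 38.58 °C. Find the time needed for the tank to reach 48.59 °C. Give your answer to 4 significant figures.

M c_p dT/dt = ṁ c_p (T_in − T) + Q̇.
τ = M/ṁ = 343.150 s; T_ss = T_in + Q̇/(ṁ c_p) = 55.7351 °C.
T(t) = T_ss + (T₀ − T_ss) e^(−t/τ). Set T = 48.59:
e^(−t/τ) = (48.59 − 55.7351)/(38.58 − 55.7351) = 0.416500
t = −343.150 · ln(0.416500) = 300.555 s.

300.6 s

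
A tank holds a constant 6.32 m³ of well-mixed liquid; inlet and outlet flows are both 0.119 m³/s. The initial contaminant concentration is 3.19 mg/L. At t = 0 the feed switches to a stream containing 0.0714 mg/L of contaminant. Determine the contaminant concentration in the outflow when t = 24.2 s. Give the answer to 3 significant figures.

2.05 mg/L

Mass balance on the solute (V constant): V dC/dt = Q(C_in − C).
Rewrite as dC/dt + C/τ = C_in/τ, τ = V/Q = 53.109 s.
C approaches C_in exponentially: C(t) = C_in + (C₀ − C_in) e^(−t/τ).
C(24.2) = 0.0714 + (3.19 − 0.0714)·e^(−24.2/53.109) = 0.0714 + (3.1186)·0.63403 = 2.0487 mg/L.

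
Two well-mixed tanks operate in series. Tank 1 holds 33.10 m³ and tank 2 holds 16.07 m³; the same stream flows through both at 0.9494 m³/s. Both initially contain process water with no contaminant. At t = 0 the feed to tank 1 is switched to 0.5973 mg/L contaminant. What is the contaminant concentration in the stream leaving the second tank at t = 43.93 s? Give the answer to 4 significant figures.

Species balance on tank i: dCᵢ/dt = (Cᵢ₋₁ − Cᵢ)/τᵢ with τᵢ = Vᵢ/Q.
τ₁ = 33.10/0.9494 = 34.8641 s; τ₂ = 16.07/0.9494 = 16.9265 s.
Tank 1: C₁ = C_in(1 − e^(−t/τ₁)). Tank 2 (τ₁ ≠ τ₂): C₂ = C_in[1 − (τ₁ e^(−t/τ₁) − τ₂ e^(−t/τ₂))/(τ₁ − τ₂)].
At t = 43.93: e^(−t/τ₁) = 0.283644, e^(−t/τ₂) = 0.0746204.
C₂ = 0.5973·[1 − (34.8641·0.283644 − 16.9265·0.0746204)/(17.9376)] = 0.5973·0.519115 = 0.310067 mg/L.

0.3101 mg/L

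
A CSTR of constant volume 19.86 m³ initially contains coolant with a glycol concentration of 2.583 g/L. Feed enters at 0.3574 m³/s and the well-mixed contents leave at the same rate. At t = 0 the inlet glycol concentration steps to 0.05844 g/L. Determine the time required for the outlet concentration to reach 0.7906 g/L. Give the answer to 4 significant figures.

68.78 s

Species balance: V dC/dt = Q(C_in − C) ⇒ τ = V/Q = 55.5680 s.
C(t) = C_in + (C₀ − C_in) e^(−t/τ). Set C = 0.7906 and solve for t:
e^(−t/τ) = (C − C_in)/(C₀ − C_in) = (0.7906 − 0.05844)/(2.583 − 0.05844) = 0.290015
t = −τ ln(…) = 55.5680 × 1.23782 = 68.7833 s.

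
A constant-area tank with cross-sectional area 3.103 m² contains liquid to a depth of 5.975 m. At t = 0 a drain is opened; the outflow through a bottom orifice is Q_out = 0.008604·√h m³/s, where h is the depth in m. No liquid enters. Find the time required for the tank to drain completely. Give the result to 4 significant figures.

1763 s

Mass balance (ρ constant): A dh/dt = −0.008604 √h.
Separate and integrate: 2(√h − √h₀) = −(0.008604/A) t.
Set h = 0: 2√h₀ = (0.008604/A) t_empty ⇒ t_empty = 2A√h₀/0.008604.
t_empty = 2·3.103·√5.975/0.008604 = 6.20600·2.44438/0.008604 = 1763.11 s.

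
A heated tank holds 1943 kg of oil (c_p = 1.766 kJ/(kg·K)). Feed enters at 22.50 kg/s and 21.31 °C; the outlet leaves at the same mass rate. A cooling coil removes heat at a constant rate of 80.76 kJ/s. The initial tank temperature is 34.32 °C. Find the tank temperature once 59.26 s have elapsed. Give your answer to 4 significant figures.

M c_p dT/dt = ṁ c_p (T_in − T) − Q̇.
τ = M/ṁ = 86.3556 s; T_ss = T_in − Q̇/(ṁ c_p) = 21.31 − 80.76/(22.50·1.766) = 19.2775 °C.
T approaches T_ss exponentially: T(t) = T_ss + (T₀ − T_ss) e^(−t/τ).
T(59.26) = 19.2775 + (15.0425)·e^(−59.26/86.3556) = 19.2775 + (15.0425)·0.503469 = 26.8510 °C.

26.85 °C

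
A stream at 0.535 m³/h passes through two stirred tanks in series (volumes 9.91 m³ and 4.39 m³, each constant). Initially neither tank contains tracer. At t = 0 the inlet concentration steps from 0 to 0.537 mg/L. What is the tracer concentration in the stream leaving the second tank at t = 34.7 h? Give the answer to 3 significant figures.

0.395 mg/L

Each tank obeys Vᵢ dCᵢ/dt = Q(Cᵢ₋₁ − Cᵢ), so τᵢ = Vᵢ/Q.
τ₁ = 9.91/0.535 = 18.523 h; τ₂ = 4.39/0.535 = 8.2056 h.
Solving the cascade with C₁(0)=C₂(0)=0 gives C₂(t) = C_in[1 − (τ₁ e^(−t/τ₁) − τ₂ e^(−t/τ₂))/(τ₁ − τ₂)].
At t = 34.7: e^(−t/τ₁) = 0.15361, e^(−t/τ₂) = 0.014570.
C₂ = 0.537·[1 − (18.523·0.15361 − 8.2056·0.014570)/(10.318)] = 0.537·0.73580 = 0.39513 mg/L.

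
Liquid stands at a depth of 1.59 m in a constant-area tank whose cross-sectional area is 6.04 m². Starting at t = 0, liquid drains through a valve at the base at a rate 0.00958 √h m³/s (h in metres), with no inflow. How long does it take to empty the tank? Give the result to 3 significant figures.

1590 s

Accumulation of liquid (constant cross-section A): A dh/dt = −0.00958 √h.
Separate and integrate: 2(√h − √h₀) = −(0.00958/A) t.
Set h = 0: 2√h₀ = (0.00958/A) t_empty ⇒ t_empty = 2A√h₀/0.00958.
t_empty = 2·6.04·√1.59/0.00958 = 12.080·1.2610/0.00958 = 1590.0 s.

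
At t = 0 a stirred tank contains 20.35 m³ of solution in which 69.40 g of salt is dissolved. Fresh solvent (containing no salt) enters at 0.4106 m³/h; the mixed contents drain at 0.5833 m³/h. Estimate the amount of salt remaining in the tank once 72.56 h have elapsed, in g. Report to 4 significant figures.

2.743 g

Total volume: dV/dt = Q_in − Q_out = -0.172700 m³/h, so V(t) = 20.35 − 0.172700 t and V(72.56) = 7.81889 m³.
Species balance (pure solvent in): dm/dt = −Q_out · m/V(t).
dm/m = −Q_out dt/(V₀ − 0.172700 t); integrating gives ln(m/m₀) = −(Q_out/(Q_in−Q_out)) ln(V/V₀).
m = m₀ (V₀/V)^(Q_out/(Q_in−Q_out)) = 69.40 × (20.35/7.81889)^(-3.37753) = 2.74326 g.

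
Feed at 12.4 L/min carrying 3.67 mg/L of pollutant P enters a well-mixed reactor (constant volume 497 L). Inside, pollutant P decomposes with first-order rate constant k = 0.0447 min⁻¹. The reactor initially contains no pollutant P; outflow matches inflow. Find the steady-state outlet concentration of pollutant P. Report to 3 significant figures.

Accumulation = in − out − consumed: V dC/dt = Q C_in − Q C − k V C.
At steady state: 0 = Q C_in − (Q + kV) C_ss, so C_ss = Q C_in/(Q + kV).
C_ss = 12.4·3.67/(12.4 + 0.0447·497) = 45.508/34.616 = 1.3147 mg/L.

1.31 mg/L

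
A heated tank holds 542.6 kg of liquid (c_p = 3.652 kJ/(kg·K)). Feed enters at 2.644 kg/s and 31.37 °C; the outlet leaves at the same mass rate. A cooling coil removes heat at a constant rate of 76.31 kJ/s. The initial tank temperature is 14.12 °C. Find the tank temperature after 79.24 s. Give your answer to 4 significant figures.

17.11 °C

Energy balance: M c_p dT/dt = ṁ c_p (T_in − T) − 76.31.
τ = M/ṁ = 205.219 s; T_ss = T_in − Q̇/(ṁ c_p) = 31.37 − 76.31/(2.644·3.652) = 23.4671 °C.
This is linear first-order; T(t) = T_ss + (T₀ − T_ss) e^(−t/τ).
T(79.24) = 23.4671 + (-9.34705)·e^(−79.24/205.219) = 23.4671 + (-9.34705)·0.679687 = 17.1140 °C.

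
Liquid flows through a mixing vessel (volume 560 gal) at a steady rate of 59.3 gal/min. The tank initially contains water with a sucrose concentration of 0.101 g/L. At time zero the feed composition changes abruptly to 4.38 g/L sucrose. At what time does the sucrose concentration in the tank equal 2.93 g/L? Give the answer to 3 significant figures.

Mass balance on the solute (V constant): V dC/dt = Q(C_in − C), so τ = V/Q = 9.4435 min.
C(t) = C_in + (C₀ − C_in) e^(−t/τ). Set C = 2.93 and solve for t:
e^(−t/τ) = (C − C_in)/(C₀ − C_in) = (2.93 − 4.38)/(0.101 − 4.38) = 0.33886
t = −τ ln(…) = 9.4435 × 1.0822 = 10.219 min.

10.2 min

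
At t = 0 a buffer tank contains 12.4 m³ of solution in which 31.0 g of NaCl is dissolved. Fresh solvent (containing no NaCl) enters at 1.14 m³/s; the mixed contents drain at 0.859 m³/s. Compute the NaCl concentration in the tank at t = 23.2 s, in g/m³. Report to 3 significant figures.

Total volume: dV/dt = Q_in − Q_out = 0.28100 m³/s, so V(t) = 12.4 + 0.28100 t and V(23.2) = 18.919 m³.
Solute balance: dm/dt = 0 − Q_out C = −Q_out m/V(t).
Separate: dm/m = −Q_out dt/V(t) ⇒ ln(m/m₀) = −(Q_out/(Q_in−Q_out)) ln(V/V₀).
m = m₀ (V₀/V)^(Q_out/(Q_in−Q_out)) = 31.0 × (12.4/18.919)^(3.0569) = 8.5206 g.
C = m/V = 8.5206/18.919 = 0.45037 g/m³.

0.450 g/m³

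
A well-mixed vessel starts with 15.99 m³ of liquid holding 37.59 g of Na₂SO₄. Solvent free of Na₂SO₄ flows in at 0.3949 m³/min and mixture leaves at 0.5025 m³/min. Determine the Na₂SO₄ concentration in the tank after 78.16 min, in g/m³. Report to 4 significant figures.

0.1519 g/m³

Let m(t) be the amount of Na₂SO₄. Volume: V(t) = V₀ + (Q_in − Q_out) t = 15.99 − 0.107600 t; V(78.16) = 7.57998 m³.
No Na₂SO₄ enters, so dm/dt = −Q_out · (m/V).
Separate: dm/m = −Q_out dt/V(t) ⇒ ln(m/m₀) = −(Q_out/(Q_in−Q_out)) ln(V/V₀).
m = m₀ (V₀/V)^(Q_out/(Q_in−Q_out)) = 37.59 × (15.99/7.57998)^(-4.67007) = 1.15114 g.
C = m/V = 1.15114/7.57998 = 0.151865 g/m³.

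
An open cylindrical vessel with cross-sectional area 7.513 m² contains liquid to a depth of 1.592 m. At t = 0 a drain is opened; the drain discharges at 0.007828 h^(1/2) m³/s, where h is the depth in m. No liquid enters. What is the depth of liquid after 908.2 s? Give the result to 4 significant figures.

A dh/dt = −Q_out = −0.007828 √h.
This is separable: 2 d(√h)/dt = −0.007828/A, so √h = √h₀ − (0.007828/(2A)) t.
√h = √1.592 − 0.007828·908.2/(2·7.513) = 1.26174 − 0.473139 = 0.788606.
h = 0.788606² = 0.621899 m.

0.6219 m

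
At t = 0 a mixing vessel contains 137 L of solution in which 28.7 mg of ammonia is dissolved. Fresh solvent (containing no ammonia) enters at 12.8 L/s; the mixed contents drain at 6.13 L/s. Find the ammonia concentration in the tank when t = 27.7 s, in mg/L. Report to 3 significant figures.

Total volume: dV/dt = Q_in − Q_out = 6.6700 L/s, so V(t) = 137 + 6.6700 t and V(27.7) = 321.76 L.
Solute balance: dm/dt = 0 − Q_out C = −Q_out m/V(t).
dm/m = −Q_out dt/(V₀ + 6.6700 t); integrating gives ln(m/m₀) = −(Q_out/(Q_in−Q_out)) ln(V/V₀).
m = m₀ (V₀/V)^(Q_out/(Q_in−Q_out)) = 28.7 × (137/321.76)^(0.91904) = 13.095 mg.
C = m/V = 13.095/321.76 = 0.040697 mg/L.

0.0407 mg/L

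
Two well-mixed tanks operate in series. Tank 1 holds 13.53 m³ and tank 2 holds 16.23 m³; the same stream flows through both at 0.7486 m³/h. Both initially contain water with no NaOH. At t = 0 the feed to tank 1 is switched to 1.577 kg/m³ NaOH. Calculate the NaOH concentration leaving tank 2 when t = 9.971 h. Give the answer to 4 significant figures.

0.1439 kg/m³

Time constants: τᵢ = Vᵢ/Q for each well-mixed tank.
τ₁ = 13.53/0.7486 = 18.0737 h; τ₂ = 16.23/0.7486 = 21.6805 h.
Solving the cascade with C₁(0)=C₂(0)=0 gives C₂(t) = C_in[1 − (τ₁ e^(−t/τ₁) − τ₂ e^(−t/τ₂))/(τ₁ − τ₂)].
At t = 9.971: e^(−t/τ₁) = 0.575979, e^(−t/τ₂) = 0.631342.
C₂ = 1.577·[1 − (18.0737·0.575979 − 21.6805·0.631342)/(-3.60673)] = 1.577·0.0912246 = 0.143861 kg/m³.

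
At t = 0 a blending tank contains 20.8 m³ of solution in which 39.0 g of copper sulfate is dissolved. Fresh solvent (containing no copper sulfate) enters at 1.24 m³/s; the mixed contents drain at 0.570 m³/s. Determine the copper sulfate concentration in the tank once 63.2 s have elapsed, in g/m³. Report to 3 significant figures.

0.240 g/m³

Let m(t) be the amount of copper sulfate. Volume: V(t) = V₀ + (Q_in − Q_out) t = 20.8 + 0.67000 t; V(63.2) = 63.144 m³.
Species balance (pure solvent in): dm/dt = −Q_out · m/V(t).
Separate: dm/m = −Q_out dt/V(t) ⇒ ln(m/m₀) = −(Q_out/(Q_in−Q_out)) ln(V/V₀).
m = m₀ (V₀/V)^(Q_out/(Q_in−Q_out)) = 39.0 × (20.8/63.144)^(0.85075) = 15.163 g.
C = m/V = 15.163/63.144 = 0.24013 g/m³.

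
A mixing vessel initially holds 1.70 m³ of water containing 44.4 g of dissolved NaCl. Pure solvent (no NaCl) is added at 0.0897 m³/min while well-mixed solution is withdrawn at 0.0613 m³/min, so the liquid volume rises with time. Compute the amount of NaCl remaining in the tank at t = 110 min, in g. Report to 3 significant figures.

Let m(t) be the amount of NaCl. Volume: V(t) = V₀ + (Q_in − Q_out) t = 1.70 + 0.028400 t; V(110) = 4.8240 m³.
Solute balance: dm/dt = 0 − Q_out C = −Q_out m/V(t).
Separate: dm/m = −Q_out dt/V(t) ⇒ ln(m/m₀) = −(Q_out/(Q_in−Q_out)) ln(V/V₀).
m = m₀ (V₀/V)^(Q_out/(Q_in−Q_out)) = 44.4 × (1.70/4.8240)^(2.1585) = 4.6741 g.

4.67 g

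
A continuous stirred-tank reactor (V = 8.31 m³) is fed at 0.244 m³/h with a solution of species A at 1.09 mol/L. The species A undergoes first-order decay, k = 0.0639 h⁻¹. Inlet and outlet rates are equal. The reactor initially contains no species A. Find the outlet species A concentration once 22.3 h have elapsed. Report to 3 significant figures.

0.300 mol/L

V dC/dt = Q(C_in − C) − k V C.
This is linear with rate a = Q/V + k = 0.093262 h⁻¹.
C_ss = Q C_in/(Q + kV) = 0.34317 mol/L; C(t) = C_ss + (C₀ − C_ss) e^(−a t).
C(22.3) = 0.34317 + (-0.34317)·e^(−0.093262·22.3) = 0.34317 + (-0.34317)·0.12496 = 0.30029 mol/L.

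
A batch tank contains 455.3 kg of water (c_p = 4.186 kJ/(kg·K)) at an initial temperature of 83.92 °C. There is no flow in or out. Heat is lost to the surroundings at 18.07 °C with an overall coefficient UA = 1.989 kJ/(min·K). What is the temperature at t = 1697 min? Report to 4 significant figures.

Lumped-capacitance energy balance: M c_p dT/dt = UA(T_amb − T).
dT/dt = (T_ss − T)/τ with T_ss = T_amb = 18.0700 °C, τ = M c_p/UA = 455.3·4.186/1.989 = 958.213 min.
T approaches T_ss exponentially: T(t) = T_ss + (T₀ − T_ss) e^(−t/τ).
T(1697) = 18.0700 + (65.8500)·0.170162 = 29.2752 °C.

29.28 °C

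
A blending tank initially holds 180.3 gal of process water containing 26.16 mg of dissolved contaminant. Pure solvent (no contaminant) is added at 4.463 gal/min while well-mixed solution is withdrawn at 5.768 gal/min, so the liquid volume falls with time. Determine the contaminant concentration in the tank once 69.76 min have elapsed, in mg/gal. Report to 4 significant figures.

0.01311 mg/gal

Total volume: dV/dt = Q_in − Q_out = -1.30500 gal/min, so V(t) = 180.3 − 1.30500 t and V(69.76) = 89.2632 gal.
Solute balance: dm/dt = 0 − Q_out C = −Q_out m/V(t).
Separate: dm/m = −Q_out dt/V(t) ⇒ ln(m/m₀) = −(Q_out/(Q_in−Q_out)) ln(V/V₀).
m = m₀ (V₀/V)^(Q_out/(Q_in−Q_out)) = 26.16 × (180.3/89.2632)^(-4.41992) = 1.16986 mg.
C = m/V = 1.16986/89.2632 = 0.0131057 mg/gal.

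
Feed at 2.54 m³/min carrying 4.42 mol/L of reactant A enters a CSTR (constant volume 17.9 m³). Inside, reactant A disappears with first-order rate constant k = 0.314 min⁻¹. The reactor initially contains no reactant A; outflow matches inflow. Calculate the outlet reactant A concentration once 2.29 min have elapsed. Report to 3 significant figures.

0.891 mol/L

V dC/dt = Q(C_in − C) − k V C.
dC/dt = (Q/V) C_in − (Q/V + k) C; effective rate a = Q/V + k = 0.14190 + 0.314 = 0.45590 min⁻¹.
C_ss = Q C_in/(Q + kV) = 1.3757 mol/L; C(t) = C_ss + (C₀ − C_ss) e^(−a t).
C(2.29) = 1.3757 + (-1.3757)·e^(−0.45590·2.29) = 1.3757 + (-1.3757)·0.35204 = 0.89142 mol/L.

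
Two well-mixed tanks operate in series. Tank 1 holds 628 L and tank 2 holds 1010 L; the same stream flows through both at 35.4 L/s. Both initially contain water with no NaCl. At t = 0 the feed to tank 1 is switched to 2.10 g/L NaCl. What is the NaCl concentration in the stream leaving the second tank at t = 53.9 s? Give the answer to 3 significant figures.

1.43 g/L

Each tank obeys Vᵢ dCᵢ/dt = Q(Cᵢ₋₁ − Cᵢ), so τᵢ = Vᵢ/Q.
τ₁ = 628/35.4 = 17.740 s; τ₂ = 1010/35.4 = 28.531 s.
Solving the cascade with C₁(0)=C₂(0)=0 gives C₂(t) = C_in[1 − (τ₁ e^(−t/τ₁) − τ₂ e^(−t/τ₂))/(τ₁ − τ₂)].
At t = 53.9: e^(−t/τ₁) = 0.047916, e^(−t/τ₂) = 0.15120.
C₂ = 2.10·[1 − (17.740·0.047916 − 28.531·0.15120)/(-10.791)] = 2.10·0.67901 = 1.4259 g/L.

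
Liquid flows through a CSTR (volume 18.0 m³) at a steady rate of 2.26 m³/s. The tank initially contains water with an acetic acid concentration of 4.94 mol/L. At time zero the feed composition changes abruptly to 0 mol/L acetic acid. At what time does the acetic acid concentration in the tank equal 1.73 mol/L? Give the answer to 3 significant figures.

Accumulation = in − out for the solute gives V dC/dt = Q(C_in − C), so τ = V/Q = 7.9646 s.
C(t) = C_in + (C₀ − C_in) e^(−t/τ). Set C = 1.73 and solve for t:
e^(−t/τ) = (C − C_in)/(C₀ − C_in) = (1.73 − 0)/(4.94 − 0) = 0.35020
t = −τ ln(…) = 7.9646 × 1.0492 = 8.3568 s.

8.36 s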